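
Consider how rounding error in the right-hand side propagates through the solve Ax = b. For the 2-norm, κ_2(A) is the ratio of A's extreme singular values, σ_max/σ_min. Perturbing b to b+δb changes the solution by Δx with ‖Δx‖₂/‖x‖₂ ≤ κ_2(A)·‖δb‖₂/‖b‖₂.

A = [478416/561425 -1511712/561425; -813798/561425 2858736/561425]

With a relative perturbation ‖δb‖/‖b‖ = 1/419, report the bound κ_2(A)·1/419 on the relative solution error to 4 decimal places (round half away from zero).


0.1970

AᵀA = [616712148/218130125 -2110491936/218130125; -2110491936/218130125 7237124352/218130125]; tr = 62830692/1745041, det = 331776/1745041
char-poly roots: 36 and 9216/1745041
σ_max=√36=6, σ_min=√(9216/1745041)=(96/1321) → κ = 82.5625
worst-case relative error ≤ 82.5625 × 1/419 = 0.1970


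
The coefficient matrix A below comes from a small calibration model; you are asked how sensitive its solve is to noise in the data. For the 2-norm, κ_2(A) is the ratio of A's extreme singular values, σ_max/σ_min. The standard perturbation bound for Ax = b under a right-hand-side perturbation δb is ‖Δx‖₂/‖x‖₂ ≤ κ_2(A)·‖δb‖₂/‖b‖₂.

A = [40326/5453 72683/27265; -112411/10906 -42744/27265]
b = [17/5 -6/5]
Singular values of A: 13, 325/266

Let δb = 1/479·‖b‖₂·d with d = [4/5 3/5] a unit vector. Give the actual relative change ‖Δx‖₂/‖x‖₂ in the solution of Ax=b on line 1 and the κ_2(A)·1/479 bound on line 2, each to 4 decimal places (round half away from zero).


largest singular value 13, smallest 325/266
κ = σ_max/σ_min = 13/(325/266) = 10.6400
perturbation bound = 10.6400·1/479 = 0.0222
solve Ax = b  →  x = [-0.1342 1.6477]
‖b‖₂ = 3.6056 and ‖x‖₂ = 1.6531
with δb = [0.0060 0.0045], A·Δx = δb → ‖Δx‖ = 0.0062
dividing the unrounded norms, ‖Δx‖/‖x‖ = 0.0037
so the bound overstates the realised error by a factor of ≈ 5.9604 (computed from the unrounded values)

0.0037
0.0222


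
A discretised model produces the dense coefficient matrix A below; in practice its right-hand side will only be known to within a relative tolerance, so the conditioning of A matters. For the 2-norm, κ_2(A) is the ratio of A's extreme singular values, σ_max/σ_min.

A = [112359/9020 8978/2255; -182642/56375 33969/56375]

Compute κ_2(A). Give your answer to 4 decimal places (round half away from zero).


M = AᵀA = [5011344529/30250000 180148059/3781250; 180148059/3781250 30655381/1890625]. tr(M)=8802929/48400, det(M)=20151121/48400
char-poly roots: 4489/25 and 4489/1936
κ = σ_max/σ_min = (67/5)/(67/44) = 8.8000

8.8000


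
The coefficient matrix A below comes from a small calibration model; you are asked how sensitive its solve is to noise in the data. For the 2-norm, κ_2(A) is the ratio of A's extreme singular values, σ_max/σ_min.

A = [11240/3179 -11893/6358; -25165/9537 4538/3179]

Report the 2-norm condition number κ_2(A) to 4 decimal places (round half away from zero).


form AᵀA = [1770315625/90954369 -314714750/30318123; -314714750/30318123 223817225/40424164] with trace 31472725/1258884 and determinant 15625/1258884
λ_max, λ_min = (31472725/1258884 ± √990453738675625/1584788925456)/2 = 25, 625/1258884
so κ_2 = √(25 / (625/1258884)) = 224.4000

224.4000


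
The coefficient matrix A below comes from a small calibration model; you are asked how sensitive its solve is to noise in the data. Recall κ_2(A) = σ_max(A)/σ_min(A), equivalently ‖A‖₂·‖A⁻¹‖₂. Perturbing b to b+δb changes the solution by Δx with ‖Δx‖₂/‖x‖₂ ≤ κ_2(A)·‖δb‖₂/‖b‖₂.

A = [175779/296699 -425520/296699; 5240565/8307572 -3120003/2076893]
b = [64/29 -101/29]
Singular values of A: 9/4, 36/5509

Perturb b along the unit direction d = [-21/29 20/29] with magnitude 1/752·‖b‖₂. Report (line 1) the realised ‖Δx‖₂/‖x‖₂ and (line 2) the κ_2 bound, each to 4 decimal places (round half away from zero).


from the listed singular values, σ₁ = 9/4, σ_n = 36/5509
κ_2(A) = (9/4) / (36/5509) = 344.3125
perturbation bound = 344.3125·1/752 = 0.4579
solve Ax = b  →  x = [-565.1966 -235.0171]
‖b‖₂ = 4.1231 and ‖x‖₂ = 612.1113
with δb = [-0.0040 0.0038], A·Δx = δb → ‖Δx‖ = 0.8390
relative error = 0.0014
tightness: 0.0014 against a bound of 0.4579 (unrounded ratio ≈ 0.0030)

0.0014
0.4579


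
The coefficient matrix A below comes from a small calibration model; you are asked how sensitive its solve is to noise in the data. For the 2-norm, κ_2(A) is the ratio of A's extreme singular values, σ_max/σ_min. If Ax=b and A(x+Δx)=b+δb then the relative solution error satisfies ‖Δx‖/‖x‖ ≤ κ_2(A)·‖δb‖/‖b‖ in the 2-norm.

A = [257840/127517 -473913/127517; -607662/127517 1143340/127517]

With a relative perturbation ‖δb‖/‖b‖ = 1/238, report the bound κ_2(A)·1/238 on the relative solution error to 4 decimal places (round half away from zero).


M = AᵀA = [2578311076/96216481 -4834071000/96216481; -4834071000/96216481 9064023001/96216481]. tr(M)=40284893/332929, det(M)=58564/332929
eigenvalues of AᵀA: λ = (tr ± √(tr²−4·det))/2 = 121, 484/332929
κ = σ_max/σ_min = 11/(22/577) = 288.5000
worst-case relative error ≤ 288.5000 × 1/238 = 1.2122

1.2122


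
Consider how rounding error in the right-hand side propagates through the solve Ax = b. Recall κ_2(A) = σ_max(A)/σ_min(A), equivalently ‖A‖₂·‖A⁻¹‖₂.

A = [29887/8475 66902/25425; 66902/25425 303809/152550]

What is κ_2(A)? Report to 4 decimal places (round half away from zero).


305.1000

M = AᵀA = [500598901/25857225 1126328621/77571675; 1126328621/77571675 10137260089/930860100]. tr(M)=1126352821/37234404, det(M)=366025/37234404
eigenvalues of AᵀA: λ = (tr ± √(tr²−4·det))/2 = 121/4, 3025/9308601
κ_2(A) = √(λ_max/λ_min) = √((121/4) / (3025/9308601)) = 305.1000


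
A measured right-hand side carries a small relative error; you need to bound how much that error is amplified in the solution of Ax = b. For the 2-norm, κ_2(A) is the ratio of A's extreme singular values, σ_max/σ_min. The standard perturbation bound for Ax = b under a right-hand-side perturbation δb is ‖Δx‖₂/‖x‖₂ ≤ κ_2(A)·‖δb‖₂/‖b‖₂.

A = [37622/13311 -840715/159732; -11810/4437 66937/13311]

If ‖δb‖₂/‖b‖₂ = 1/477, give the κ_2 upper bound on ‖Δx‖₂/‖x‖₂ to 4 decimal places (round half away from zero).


form AᵀA = [3175624/210681 -35724325/1264086; -35724325/1264086 1607613121/30338064] with trace 7144993/104976 and determinant 121/2916
λ_max, λ_min = (7144993/104976 ± √51049095868225/11019960576)/2 = 1089/16, 4/6561
so κ_2 = √((1089/16) / (4/6561)) = 334.1250
bound on ‖Δx‖/‖x‖: κ·ε = 334.1250·1/477 = 0.7005

0.7005


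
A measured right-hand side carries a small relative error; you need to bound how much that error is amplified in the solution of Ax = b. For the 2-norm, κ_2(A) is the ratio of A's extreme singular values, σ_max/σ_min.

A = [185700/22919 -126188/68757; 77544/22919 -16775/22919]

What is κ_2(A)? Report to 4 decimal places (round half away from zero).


M = AᵀA = [239630544/3108169 -53916200/3108169; -53916200/3108169 109207201/27973521]. tr(M)=1347937/16641, det(M)=144/1849
eigenvalues of AᵀA: λ = (tr ± √(tr²−4·det))/2 = 81, 16/16641
κ = σ_max/σ_min = 9/(4/129) = 290.2500

290.2500


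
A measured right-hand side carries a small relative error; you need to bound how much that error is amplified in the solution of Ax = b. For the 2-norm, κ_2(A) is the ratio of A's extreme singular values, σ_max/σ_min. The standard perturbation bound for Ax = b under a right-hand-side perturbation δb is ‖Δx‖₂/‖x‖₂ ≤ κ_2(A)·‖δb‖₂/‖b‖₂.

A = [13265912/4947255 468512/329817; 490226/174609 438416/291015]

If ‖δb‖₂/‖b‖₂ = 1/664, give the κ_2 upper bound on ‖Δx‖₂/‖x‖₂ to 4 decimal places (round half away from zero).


AᵀA = [3947898754756/261923886225 28073692064/3492318483; 28073692064/3492318483 124775943424/29102654025]; tr = 17546305348/906311025, det = 59969536/22657775625
eigenvalues of AᵀA: λ = (tr ± √(tr²−4·det))/2 = 484/25, 123904/906311025
κ = σ_max/σ_min = (22/5)/(352/30105) = 376.3125
κ_2(A)·‖δb‖/‖b‖ = 0.5667

0.5667


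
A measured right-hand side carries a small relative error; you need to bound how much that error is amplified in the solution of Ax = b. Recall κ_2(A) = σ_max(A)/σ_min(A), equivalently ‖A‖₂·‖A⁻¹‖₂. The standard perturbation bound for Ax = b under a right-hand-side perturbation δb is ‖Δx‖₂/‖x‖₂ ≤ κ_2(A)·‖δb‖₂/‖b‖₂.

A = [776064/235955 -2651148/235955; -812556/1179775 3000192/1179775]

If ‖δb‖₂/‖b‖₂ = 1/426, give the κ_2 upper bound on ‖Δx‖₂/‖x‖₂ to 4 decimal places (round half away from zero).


form AᵀA = [9349869456/828000625 -32048980992/828000625; -32048980992/828000625 109884470544/828000625] with trace 190774944/1324801 and determinant 518400/1324801
eigenvalues of AᵀA: λ = (tr ± √(tr²−4·det))/2 = 144, 3600/1324801
κ = σ_max/σ_min = 12/(60/1151) = 230.2000
κ_2(A)·‖δb‖/‖b‖ = 0.5404

0.5404


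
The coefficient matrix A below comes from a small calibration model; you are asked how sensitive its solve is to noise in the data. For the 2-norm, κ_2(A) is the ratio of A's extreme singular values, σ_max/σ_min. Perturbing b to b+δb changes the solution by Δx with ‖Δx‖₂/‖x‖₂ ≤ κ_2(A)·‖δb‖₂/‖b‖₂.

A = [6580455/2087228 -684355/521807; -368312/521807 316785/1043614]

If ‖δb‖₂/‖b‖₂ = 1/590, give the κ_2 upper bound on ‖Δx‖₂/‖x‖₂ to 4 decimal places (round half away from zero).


AᵀA = [2080851493/199355728 -216753705/49838932; -216753705/49838932 90318025/49838932]; tr = 187855661/15335056, det = 60025/61340224
char-poly roots: 49/4 and 1225/15335056
σ_max=√(49/4)=(7/2), σ_min=√(1225/15335056)=(35/3916) → κ = 391.6000
κ_2(A)·‖δb‖/‖b‖ = 0.6637

0.6637


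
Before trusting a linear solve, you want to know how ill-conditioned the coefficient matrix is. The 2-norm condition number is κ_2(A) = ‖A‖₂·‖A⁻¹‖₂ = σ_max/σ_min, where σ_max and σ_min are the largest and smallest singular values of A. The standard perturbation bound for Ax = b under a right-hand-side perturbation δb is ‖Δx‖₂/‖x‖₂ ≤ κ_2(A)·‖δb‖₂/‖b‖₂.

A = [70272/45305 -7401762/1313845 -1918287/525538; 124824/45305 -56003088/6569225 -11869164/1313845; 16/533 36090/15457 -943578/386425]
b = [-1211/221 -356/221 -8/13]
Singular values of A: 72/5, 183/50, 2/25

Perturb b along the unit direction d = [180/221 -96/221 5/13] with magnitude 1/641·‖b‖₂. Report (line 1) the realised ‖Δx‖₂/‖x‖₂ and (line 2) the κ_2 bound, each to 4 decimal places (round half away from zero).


from the listed singular values, σ₁ = 72/5, σ_n = 2/25
κ = σ_max/σ_min = (72/5)/(2/25) = 180.0000
κ_2(A)·‖δb‖/‖b‖ = 0.2808
solve Ax = b  →  x = [-48.8415 -7.5632 -7.5803]
‖b‖₂ = 5.7446 and ‖x‖₂ = 50.0015
δb = ε·‖b‖·d = [0.0073 -0.0039 0.0034]; solving A·Δx = δb gives ‖Δx‖ = 0.1120
realised ‖Δx‖/‖x‖ = 0.0022
realised/bound (from unrounded values) ≈ 0.0080

0.0022
0.2808


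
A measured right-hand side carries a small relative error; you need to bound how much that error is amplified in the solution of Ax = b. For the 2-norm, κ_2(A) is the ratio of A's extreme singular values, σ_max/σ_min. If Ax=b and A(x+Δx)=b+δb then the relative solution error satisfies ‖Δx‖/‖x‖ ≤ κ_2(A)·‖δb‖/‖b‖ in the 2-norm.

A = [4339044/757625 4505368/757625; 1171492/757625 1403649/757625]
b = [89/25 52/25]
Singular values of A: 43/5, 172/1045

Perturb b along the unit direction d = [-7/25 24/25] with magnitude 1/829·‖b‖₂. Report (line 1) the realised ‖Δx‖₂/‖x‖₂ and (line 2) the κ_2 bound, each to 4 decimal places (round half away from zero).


largest singular value 43/5, smallest 172/1045
κ = σ_max/σ_min = (43/5)/(172/1045) = 52.2500
bound on ‖Δx‖/‖x‖: κ·ε = 52.2500·1/829 = 0.0630
solve Ax = b  →  x = [-4.0788 4.5269]
‖b‖ = 4.1231, ‖x‖ = 6.0934
Δx = A⁻¹·δb where δb = 1/829·4.1231·d; ‖Δx‖ = 0.0302
dividing the unrounded norms, ‖Δx‖/‖x‖ = 0.0050
so the bound overstates the realised error by a factor of ≈ 12.7096 (computed from the unrounded values)

0.0050
0.0630


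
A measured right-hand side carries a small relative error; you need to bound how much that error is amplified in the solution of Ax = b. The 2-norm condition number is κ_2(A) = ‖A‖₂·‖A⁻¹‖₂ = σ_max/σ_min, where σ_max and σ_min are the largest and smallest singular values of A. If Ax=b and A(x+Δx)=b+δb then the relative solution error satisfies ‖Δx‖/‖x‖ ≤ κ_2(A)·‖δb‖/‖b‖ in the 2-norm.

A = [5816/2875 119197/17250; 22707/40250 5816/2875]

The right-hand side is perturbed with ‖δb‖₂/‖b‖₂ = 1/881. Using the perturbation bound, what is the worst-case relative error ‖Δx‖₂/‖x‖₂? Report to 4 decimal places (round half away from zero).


0.3289

form AᵀA = [11432761/2592100 4199152/277725; 4199152/277725 24681049/476100] with trace 26245325/466578 and determinant 15625/414736
char-poly roots: 225/4 and 625/933156
κ_2(A) = √(λ_max/λ_min) = √((225/4) / (625/933156)) = 289.8000
perturbation bound = 289.8000·1/881 = 0.3289


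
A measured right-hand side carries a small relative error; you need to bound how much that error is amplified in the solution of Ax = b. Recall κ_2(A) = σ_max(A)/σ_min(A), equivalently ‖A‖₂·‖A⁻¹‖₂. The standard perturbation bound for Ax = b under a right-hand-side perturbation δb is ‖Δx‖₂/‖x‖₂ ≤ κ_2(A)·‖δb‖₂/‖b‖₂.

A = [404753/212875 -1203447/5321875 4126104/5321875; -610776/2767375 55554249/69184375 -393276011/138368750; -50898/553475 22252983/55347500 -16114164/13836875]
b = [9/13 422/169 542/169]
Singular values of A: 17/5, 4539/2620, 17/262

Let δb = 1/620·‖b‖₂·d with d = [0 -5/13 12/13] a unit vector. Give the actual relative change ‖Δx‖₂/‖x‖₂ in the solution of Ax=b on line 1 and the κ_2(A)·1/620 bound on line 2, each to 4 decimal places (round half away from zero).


σ_max = 17/5, σ_min = 17/262
κ = σ_max/σ_min = (17/5)/(17/262) = 52.4000
κ_2(A)·‖δb‖/‖b‖ = 0.0845
solve Ax = b  →  x = [0.8612 29.9183 7.5071]
‖b‖₂ = 4.1231 and ‖x‖₂ = 30.8578
with δb = [0.0000 -0.0026 0.0061], A·Δx = δb → ‖Δx‖ = 0.1025
realised ‖Δx‖/‖x‖ = 0.0033
tightness: 0.0033 against a bound of 0.0845 (unrounded ratio ≈ 0.0393)

0.0033
0.0845


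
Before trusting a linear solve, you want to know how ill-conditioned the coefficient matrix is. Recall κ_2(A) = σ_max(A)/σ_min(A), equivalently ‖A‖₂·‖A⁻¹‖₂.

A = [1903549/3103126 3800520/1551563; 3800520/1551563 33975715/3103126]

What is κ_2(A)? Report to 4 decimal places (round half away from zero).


AᵀA = [36525465721/5728370596 40559149440/1432092649; 40559149440/1432092649 721073776825/5728370596]; tr = 225341833/1703858, det = 6996025/13630864
λ_max, λ_min = (225341833/1703858 ± √12693245395804416/725783021041)/2 = 529/4, 13225/3407716
κ_2(A) = √(λ_max/λ_min) = √((529/4) / (13225/3407716)) = 184.6000

184.6000


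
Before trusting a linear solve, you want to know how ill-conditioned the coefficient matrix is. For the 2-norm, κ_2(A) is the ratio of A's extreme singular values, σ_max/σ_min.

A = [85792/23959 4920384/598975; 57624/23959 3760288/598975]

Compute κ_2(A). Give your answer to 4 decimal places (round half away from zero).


form AᵀA = [10680792640/574033681 127762483968/2870168405; 127762483968/2870168405 1533997782016/14350842025] with trace 10656908864/84916225 and determinant 629407744/84916225
solving λ² − 10656908864/84916225·λ + 629407744/84916225 = 0 gives λ = 3136/25, 200704/3396649
κ_2(A) = √(λ_max/λ_min) = √((3136/25) / (200704/3396649)) = 46.0750

46.0750


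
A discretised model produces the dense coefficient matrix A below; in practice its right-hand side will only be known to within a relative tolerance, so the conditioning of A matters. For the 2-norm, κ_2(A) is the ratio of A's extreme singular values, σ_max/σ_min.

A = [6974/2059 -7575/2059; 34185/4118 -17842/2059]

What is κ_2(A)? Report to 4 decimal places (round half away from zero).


142.0000

form AᵀA = [1363160929/16957924 -357792435/4239481; -357792435/4239481 375717589/4239481] with trace 3407885/20164 and determinant 28561/20164
char-poly roots: 169 and 169/20164
κ_2(A) = √(λ_max/λ_min) = √(169 / (169/20164)) = 142.0000


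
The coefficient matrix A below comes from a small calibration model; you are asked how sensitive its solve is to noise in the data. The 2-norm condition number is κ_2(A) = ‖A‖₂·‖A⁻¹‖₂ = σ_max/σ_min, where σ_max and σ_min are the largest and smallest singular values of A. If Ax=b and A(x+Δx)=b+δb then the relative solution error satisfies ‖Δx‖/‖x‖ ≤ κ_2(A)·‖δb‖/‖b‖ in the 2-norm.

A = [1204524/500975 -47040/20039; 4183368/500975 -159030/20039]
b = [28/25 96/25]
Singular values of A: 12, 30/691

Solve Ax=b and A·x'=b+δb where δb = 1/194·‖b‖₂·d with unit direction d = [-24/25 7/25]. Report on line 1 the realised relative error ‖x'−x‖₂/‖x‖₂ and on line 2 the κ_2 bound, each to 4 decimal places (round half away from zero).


largest singular value 12, smallest 30/691
κ_2(A) = 12 / (30/691) = 276.4000
bound on ‖Δx‖/‖x‖: κ·ε = 276.4000·1/194 = 1.4247
solve Ax = b  →  x = [0.2414 -0.2299]
2-norm of b is 4.0000; of x, 0.3333
re-solving with b+δb shifts x by Δx of norm 0.4749
realised ‖Δx‖/‖x‖ = 1.4247
tightness: 1.4247 against a bound of 1.4247; the bound is attained (ratio 1)

1.4247
1.4247


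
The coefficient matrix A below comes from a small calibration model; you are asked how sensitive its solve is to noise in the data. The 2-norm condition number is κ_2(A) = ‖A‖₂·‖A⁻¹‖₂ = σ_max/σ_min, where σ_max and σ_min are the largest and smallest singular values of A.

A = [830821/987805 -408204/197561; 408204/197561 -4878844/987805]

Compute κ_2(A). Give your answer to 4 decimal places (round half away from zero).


292.2500

M = AᵀA = [28733882689/5773720225 -2758234428/230948809; -2758234428/230948809 165496339744/5773720225]. tr(M)=1149291257/34164025, det(M)=11316496/854100625
char-poly roots: 841/25 and 13456/34164025
σ_max=√(841/25)=(29/5), σ_min=√(13456/34164025)=(116/5845) → κ = 292.2500


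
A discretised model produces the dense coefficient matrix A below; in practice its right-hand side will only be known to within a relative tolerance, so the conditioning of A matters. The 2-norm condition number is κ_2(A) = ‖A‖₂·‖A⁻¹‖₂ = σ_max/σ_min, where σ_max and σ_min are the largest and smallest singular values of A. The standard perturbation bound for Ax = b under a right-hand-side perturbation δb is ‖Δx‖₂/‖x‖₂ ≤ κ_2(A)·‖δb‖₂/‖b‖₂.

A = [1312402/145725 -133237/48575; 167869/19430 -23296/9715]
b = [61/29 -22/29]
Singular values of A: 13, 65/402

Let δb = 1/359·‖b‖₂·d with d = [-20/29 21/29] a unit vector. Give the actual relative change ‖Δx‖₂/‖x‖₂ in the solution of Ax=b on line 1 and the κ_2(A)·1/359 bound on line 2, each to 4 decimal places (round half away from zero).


0.0031
0.2240

largest singular value 13, smallest 65/402
κ = σ_max/σ_min = 13/(65/402) = 80.4000
worst-case relative error ≤ 80.4000 × 1/359 = 0.2240
solve Ax = b  →  x = [-3.3895 -11.8960]
2-norm of b is 2.2361; of x, 12.3695
δb = ε·‖b‖·d = [-0.0043 0.0045]; solving A·Δx = δb gives ‖Δx‖ = 0.0385
dividing the unrounded norms, ‖Δx‖/‖x‖ = 0.0031
tightness: 0.0031 against a bound of 0.2240 (unrounded ratio ≈ 0.0139)


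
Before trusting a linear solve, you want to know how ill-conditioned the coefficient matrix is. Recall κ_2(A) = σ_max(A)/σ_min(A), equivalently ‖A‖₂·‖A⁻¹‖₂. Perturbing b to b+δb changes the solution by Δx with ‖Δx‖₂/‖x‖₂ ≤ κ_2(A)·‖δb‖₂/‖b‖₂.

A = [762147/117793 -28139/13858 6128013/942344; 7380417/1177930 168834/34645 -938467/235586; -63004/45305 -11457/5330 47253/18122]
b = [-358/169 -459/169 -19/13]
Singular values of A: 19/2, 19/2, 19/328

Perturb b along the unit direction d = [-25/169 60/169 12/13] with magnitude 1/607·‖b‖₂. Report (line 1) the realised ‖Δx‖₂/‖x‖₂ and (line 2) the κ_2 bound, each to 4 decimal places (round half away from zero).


largest singular value 19/2, smallest 19/328
κ_2(A) = (19/2) / (19/328) = 164.0000
κ_2(A)·‖δb‖/‖b‖ = 0.2702
solve Ax = b  →  x = [9.4303 -27.6842 -18.3529]
2-norm of b is 3.7417; of x, 34.5279
re-solving with b+δb shifts x by Δx of norm 0.1064
realised ‖Δx‖/‖x‖ = 0.0031
realised/bound (from unrounded values) ≈ 0.0114

0.0031
0.2702


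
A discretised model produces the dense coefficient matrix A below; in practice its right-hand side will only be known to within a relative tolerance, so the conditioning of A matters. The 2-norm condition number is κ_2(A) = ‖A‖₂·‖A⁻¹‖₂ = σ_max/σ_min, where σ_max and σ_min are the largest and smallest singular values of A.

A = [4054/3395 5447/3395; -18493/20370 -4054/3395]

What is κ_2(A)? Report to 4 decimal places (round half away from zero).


203.7000

form AᵀA = [37345921/16597476 4149269/1383123; 4149269/1383123 1844189/461041] with trace 103736725/16597476 and determinant 15625/16597476
λ_max, λ_min = (103736725/16597476 ± √10760270771475625/275476209570576)/2 = 25/4, 625/4149369
σ_max=√(25/4)=(5/2), σ_min=√(625/4149369)=(25/2037) → κ = 203.7000


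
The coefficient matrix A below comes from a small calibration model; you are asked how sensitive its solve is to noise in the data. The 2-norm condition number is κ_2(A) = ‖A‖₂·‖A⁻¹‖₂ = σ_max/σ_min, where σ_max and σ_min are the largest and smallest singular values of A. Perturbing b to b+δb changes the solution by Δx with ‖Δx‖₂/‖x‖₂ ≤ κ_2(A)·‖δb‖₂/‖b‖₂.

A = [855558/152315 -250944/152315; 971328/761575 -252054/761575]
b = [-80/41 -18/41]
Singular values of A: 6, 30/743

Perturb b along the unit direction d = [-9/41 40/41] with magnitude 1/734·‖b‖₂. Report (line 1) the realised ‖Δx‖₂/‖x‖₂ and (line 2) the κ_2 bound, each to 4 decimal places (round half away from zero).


0.2025
0.2025

from the listed singular values, σ₁ = 6, σ_n = 30/743
κ_2(A) = 6 / (30/743) = 148.6000
bound on ‖Δx‖/‖x‖: κ·ε = 148.6000·1/734 = 0.2025
solve Ax = b  →  x = [-0.3200 0.0933]
2-norm of b is 2.0000; of x, 0.3333
Δx = A⁻¹·δb where δb = 1/734·2.0000·d; ‖Δx‖ = 0.0675
relative error = 0.2025
so the bound is sharp here: realised error equals the bound


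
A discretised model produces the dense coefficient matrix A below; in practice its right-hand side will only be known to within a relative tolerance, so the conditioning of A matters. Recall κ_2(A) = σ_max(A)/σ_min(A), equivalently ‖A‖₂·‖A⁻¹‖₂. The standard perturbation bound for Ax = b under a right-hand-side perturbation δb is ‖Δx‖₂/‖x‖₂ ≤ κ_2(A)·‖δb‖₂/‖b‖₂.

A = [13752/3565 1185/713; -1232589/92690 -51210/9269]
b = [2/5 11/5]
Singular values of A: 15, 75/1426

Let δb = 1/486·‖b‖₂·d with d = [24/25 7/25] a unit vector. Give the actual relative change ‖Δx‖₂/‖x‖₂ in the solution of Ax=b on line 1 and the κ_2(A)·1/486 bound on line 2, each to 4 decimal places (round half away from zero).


0.0046
0.5868

σ_max = 15, σ_min = 75/1426
κ = σ_max/σ_min = 15/(75/1426) = 285.2000
perturbation bound = 285.2000·1/486 = 0.5868
solve Ax = b  →  x = [-7.4359 17.4995]
‖b‖₂ = 2.2361 and ‖x‖₂ = 19.0138
with δb = [0.0044 0.0013], A·Δx = δb → ‖Δx‖ = 0.0875
dividing the unrounded norms, ‖Δx‖/‖x‖ = 0.0046
so the bound overstates the realised error by a factor of ≈ 127.5485 (computed from the unrounded values)


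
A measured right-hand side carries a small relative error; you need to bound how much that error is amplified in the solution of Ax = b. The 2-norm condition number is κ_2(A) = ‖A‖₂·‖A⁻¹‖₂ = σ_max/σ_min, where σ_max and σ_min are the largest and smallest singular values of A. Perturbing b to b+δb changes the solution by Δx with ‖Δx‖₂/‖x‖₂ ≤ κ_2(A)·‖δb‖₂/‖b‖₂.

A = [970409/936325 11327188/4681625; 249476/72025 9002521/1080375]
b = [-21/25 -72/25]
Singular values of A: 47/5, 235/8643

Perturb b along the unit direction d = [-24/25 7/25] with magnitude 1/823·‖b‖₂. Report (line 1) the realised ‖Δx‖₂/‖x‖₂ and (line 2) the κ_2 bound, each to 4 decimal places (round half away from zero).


largest singular value 47/5, smallest 235/8643
condition number: (47/5) ÷ (235/8643) = 345.7200
bound on ‖Δx‖/‖x‖: κ·ε = 345.7200·1/823 = 0.4201
solve Ax = b  →  x = [-0.1227 -0.2946]
‖b‖₂ = 3.0000 and ‖x‖₂ = 0.3191
δb = ε·‖b‖·d = [-0.0035 0.0010]; solving A·Δx = δb gives ‖Δx‖ = 0.1341
realised ‖Δx‖/‖x‖ = 0.4201
realised/bound = 1 exactly: the bound is attained for this b and d

0.4201
0.4201


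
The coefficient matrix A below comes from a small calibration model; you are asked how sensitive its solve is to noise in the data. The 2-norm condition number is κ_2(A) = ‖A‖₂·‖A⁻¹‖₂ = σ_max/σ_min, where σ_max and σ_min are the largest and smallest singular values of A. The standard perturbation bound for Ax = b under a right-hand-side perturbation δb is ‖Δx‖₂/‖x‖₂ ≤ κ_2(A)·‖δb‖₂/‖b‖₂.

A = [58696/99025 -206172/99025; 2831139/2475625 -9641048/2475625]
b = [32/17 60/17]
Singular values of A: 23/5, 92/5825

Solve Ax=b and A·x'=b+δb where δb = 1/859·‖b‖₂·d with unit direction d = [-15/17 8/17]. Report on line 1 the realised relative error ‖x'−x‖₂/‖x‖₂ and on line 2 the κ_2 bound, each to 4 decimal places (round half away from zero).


0.3391
0.3391

from the listed singular values, σ₁ = 23/5, σ_n = 92/5825
κ_2(A) = (23/5) / (92/5825) = 291.2500
worst-case relative error ≤ 291.2500 × 1/859 = 0.3391
solve Ax = b  →  x = [0.2435 -0.8348]
2-norm of b is 4.0000; of x, 0.8696
with δb = [-0.0041 0.0022], A·Δx = δb → ‖Δx‖ = 0.2948
realised ‖Δx‖/‖x‖ = 0.3391
realised/bound = 1 exactly: the bound is attained for this b and d


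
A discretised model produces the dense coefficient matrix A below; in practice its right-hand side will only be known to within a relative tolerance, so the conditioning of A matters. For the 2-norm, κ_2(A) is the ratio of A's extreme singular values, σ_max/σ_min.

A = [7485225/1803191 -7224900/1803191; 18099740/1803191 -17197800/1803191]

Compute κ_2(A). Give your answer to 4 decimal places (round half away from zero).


M = AᵀA = [2269995156025/19239631849 -2161868110500/19239631849; -2161868110500/19239631849 2058955650000/19239631849]. tr(M)=5147385025/22877089, det(M)=9000000/22877089
solving λ² − 5147385025/22877089·λ + 9000000/22877089 = 0 gives λ = 225, 40000/22877089
κ = σ_max/σ_min = 15/(200/4783) = 358.7250

358.7250


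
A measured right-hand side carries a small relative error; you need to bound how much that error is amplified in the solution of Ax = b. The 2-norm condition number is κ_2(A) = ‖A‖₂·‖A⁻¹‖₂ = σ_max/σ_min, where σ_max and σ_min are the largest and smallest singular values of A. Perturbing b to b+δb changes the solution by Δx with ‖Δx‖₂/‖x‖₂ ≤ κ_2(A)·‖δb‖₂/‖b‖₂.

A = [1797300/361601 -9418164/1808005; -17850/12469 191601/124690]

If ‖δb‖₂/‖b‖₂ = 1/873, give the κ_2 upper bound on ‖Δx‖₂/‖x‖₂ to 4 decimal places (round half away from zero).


0.3571

M = AᵀA = [3498248812500/130755283201 -3673081778625/130755283201; -3673081778625/130755283201 15427246230225/523021132804]. tr(M)=34982451225/621903844, det(M)=5062500/155475961
char-poly roots: 225/4 and 90000/155475961
κ = σ_max/σ_min = (15/2)/(300/12469) = 311.7250
κ_2(A)·‖δb‖/‖b‖ = 0.3571


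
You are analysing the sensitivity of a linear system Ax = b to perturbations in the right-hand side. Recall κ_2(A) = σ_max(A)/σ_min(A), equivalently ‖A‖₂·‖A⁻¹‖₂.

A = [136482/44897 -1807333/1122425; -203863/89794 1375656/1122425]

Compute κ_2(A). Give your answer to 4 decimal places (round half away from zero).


264.1000

M = AᵀA = [116069468065/8062962436 -77378220414/10078703045; -77378220414/10078703045 206355280129/50393515225]. tr(M)=12896739869/697488100, det(M)=3418801/697488100
char-poly roots: 1849/100 and 1849/6974881
κ_2(A) = √(λ_max/λ_min) = √((1849/100) / (1849/6974881)) = 264.1000


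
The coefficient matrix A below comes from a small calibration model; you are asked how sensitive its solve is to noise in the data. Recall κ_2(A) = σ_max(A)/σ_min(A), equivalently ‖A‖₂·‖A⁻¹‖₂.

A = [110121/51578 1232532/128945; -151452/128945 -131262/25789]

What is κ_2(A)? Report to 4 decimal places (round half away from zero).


342.2500

M = AᵀA = [1366493769/230128900 60722298/2301289; 60722298/2301289 6746982516/57532225]. tr(M)=16867593/136900, det(M)=81/625
λ_max, λ_min = (16867593/136900 ± √11380239118521/749664400)/2 = 12321/100, 36/34225
σ_max=√(12321/100)=(111/10), σ_min=√(36/34225)=(6/185) → κ = 342.2500


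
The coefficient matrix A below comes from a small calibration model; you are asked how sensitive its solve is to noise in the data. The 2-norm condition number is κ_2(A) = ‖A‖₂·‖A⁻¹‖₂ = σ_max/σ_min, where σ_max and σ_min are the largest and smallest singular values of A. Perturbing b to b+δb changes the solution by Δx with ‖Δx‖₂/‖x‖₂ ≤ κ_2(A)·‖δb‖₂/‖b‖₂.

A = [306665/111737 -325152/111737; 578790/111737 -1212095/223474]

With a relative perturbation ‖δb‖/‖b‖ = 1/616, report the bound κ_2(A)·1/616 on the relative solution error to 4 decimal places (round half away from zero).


0.6255

form AᵀA = [429041286325/12485157169 -450486970605/12485157169; -450486970605/12485157169 1892069581441/49940628676] with trace 4290409901/59382436 and determinant 2088025/59382436
solving λ² − 4290409901/59382436·λ + 2088025/59382436 = 0 gives λ = 289/4, 7225/14845609
so κ_2 = √((289/4) / (7225/14845609)) = 385.3000
perturbation bound = 385.3000·1/616 = 0.6255


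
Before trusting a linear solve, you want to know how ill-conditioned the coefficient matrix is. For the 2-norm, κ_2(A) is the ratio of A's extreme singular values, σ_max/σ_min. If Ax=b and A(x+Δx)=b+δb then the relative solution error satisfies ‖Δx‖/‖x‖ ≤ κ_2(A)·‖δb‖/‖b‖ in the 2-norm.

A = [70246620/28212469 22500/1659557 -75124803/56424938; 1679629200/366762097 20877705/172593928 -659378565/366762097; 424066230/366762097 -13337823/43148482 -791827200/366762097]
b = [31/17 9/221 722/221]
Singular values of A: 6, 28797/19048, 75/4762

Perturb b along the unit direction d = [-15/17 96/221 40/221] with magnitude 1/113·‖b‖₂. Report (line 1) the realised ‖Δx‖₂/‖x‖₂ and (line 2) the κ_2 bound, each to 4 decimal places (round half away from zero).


largest singular value 6, smallest 75/4762
κ_2(A) = 6 / (75/4762) = 380.9600
κ_2(A)·‖δb‖/‖b‖ = 3.3713
solve Ax = b  →  x = [-7.1758 61.5091 -14.1629]
‖b‖₂ = 3.7417 and ‖x‖₂ = 63.5252
with δb = [-0.0292 0.0144 0.0060], A·Δx = δb → ‖Δx‖ = 2.1024
relative error = 0.0331
realised/bound (from unrounded values) ≈ 0.0098

0.0331
3.3713


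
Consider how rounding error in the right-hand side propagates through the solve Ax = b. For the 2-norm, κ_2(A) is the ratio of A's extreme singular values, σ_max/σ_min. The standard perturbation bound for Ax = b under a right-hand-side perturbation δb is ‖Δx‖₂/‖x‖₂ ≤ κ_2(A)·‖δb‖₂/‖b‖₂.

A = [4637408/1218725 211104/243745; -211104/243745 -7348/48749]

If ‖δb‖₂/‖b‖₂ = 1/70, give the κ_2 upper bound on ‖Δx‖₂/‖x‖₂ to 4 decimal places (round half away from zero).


form AᵀA = [13456082944/883575625 605446272/176715125; 605446272/176715125 27313936/35343025] with trace 8411024/525625 and determinant 16384/525625
solving λ² − 8411024/525625·λ + 16384/525625 = 0 gives λ = 16, 1024/525625
σ_max=√16=4, σ_min=√(1024/525625)=(32/725) → κ = 90.6250
κ_2(A)·‖δb‖/‖b‖ = 1.2946

1.2946


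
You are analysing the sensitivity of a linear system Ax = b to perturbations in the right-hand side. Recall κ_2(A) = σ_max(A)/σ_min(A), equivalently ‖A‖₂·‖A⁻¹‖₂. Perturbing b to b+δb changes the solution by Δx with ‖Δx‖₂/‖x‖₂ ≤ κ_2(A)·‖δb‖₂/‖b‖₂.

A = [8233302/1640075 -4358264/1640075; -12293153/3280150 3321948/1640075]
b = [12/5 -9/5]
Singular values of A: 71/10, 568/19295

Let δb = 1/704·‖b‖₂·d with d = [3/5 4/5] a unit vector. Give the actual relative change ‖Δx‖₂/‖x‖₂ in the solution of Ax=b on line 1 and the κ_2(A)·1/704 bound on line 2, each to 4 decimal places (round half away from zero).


σ_max = 71/10, σ_min = 568/19295
κ_2(A) = (71/10) / (568/19295) = 241.1875
worst-case relative error ≤ 241.1875 × 1/704 = 0.3426
solve Ax = b  →  x = [0.3728 -0.1988]
‖b‖ = 3.0000, ‖x‖ = 0.4225
Δx = A⁻¹·δb where δb = 1/704·3.0000·d; ‖Δx‖ = 0.1448
dividing the unrounded norms, ‖Δx‖/‖x‖ = 0.3426
realised/bound = 1 exactly: the bound is attained for this b and d

0.3426
0.3426


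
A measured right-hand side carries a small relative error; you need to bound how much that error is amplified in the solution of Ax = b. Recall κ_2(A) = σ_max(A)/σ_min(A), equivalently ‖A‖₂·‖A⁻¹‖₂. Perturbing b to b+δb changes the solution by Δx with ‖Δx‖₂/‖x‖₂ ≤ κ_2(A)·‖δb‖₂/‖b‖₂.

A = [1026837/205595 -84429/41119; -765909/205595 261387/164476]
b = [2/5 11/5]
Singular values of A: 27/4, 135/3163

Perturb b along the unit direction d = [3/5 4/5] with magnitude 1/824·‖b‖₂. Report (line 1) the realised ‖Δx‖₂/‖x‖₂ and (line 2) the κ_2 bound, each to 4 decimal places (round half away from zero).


largest singular value 27/4, smallest 135/3163
κ_2(A) = (27/4) / (135/3163) = 158.1500
worst-case relative error ≤ 158.1500 × 1/824 = 0.1919
solve Ax = b  →  x = [17.8860 43.3117]
‖b‖₂ = 2.2361 and ‖x‖₂ = 46.8595
Δx = A⁻¹·δb where δb = 1/824·2.2361·d; ‖Δx‖ = 0.0636
relative error = 0.0014
realised/bound (from unrounded values) ≈ 0.0071

0.0014
0.1919


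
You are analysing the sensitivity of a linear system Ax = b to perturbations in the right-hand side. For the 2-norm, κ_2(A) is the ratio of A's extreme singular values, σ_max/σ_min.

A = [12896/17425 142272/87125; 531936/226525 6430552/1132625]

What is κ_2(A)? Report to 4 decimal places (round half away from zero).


AᵀA = [497698816/82101721 5969140992/410508605; 5969140992/410508605 71636451904/2052543025]; tr = 497508416/12145225, det = 65536/485809
char-poly roots: 1024/25 and 1600/485809
κ = σ_max/σ_min = (32/5)/(40/697) = 111.5200

111.5200


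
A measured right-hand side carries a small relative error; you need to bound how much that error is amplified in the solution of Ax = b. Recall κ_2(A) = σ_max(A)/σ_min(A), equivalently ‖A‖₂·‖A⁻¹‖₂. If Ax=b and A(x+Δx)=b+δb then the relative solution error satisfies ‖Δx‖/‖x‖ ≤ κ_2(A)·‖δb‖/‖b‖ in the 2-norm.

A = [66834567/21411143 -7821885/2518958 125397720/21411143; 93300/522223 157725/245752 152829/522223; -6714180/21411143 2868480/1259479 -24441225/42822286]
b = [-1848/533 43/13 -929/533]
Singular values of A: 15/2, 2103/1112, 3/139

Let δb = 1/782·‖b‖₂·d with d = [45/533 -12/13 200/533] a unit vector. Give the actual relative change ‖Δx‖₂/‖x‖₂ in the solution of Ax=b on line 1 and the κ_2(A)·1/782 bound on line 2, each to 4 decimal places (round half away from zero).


σ_max = 15/2, σ_min = 3/139
κ = σ_max/σ_min = (15/2)/(3/139) = 347.5000
worst-case relative error ≤ 347.5000 × 1/782 = 0.4444
solve Ax = b  →  x = [163.2462 -0.2783 -87.7467]
2-norm of b is 5.0990; of x, 185.3345
Δx = A⁻¹·δb where δb = 1/782·5.0990·d; ‖Δx‖ = 0.3021
dividing the unrounded norms, ‖Δx‖/‖x‖ = 0.0016
realised/bound (from unrounded values) ≈ 0.0037

0.0016
0.4444


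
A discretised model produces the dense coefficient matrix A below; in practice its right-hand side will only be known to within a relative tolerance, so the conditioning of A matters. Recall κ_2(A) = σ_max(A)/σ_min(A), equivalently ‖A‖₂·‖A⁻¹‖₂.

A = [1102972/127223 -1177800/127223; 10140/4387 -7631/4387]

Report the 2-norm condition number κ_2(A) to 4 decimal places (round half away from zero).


26.7500

form AᵀA = [775144864/9628609 -811514340/9628609; -811514340/9628609 854364121/9628609] with trace 1937585/11449 and determinant 456976/11449
eigenvalues of AᵀA: λ = (tr ± √(tr²−4·det))/2 = 169, 2704/11449
κ_2(A) = √(λ_max/λ_min) = √(169 / (2704/11449)) = 26.7500


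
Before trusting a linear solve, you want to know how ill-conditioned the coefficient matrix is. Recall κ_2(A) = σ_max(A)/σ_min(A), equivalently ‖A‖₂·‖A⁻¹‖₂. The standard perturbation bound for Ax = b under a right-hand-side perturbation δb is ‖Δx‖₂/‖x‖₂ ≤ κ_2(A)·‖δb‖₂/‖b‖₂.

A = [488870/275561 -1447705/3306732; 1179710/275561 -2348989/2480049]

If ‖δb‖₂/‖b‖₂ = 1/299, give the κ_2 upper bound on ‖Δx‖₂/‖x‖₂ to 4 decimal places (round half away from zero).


form AᵀA = [9649169000/449312809 -39076100245/8087630562; -39076100245/8087630562 634003769569/582309400464] with trace 7816375249/346406544 and determinant 3258025/86601636
λ_max, λ_min = (7816375249/346406544 ± √61077664414291562401/119997493726023936)/2 = 361/16, 36100/21650409
σ_max=√(361/16)=(19/4), σ_min=√(36100/21650409)=(190/4653) → κ = 116.3250
worst-case relative error ≤ 116.3250 × 1/299 = 0.3890

0.3890


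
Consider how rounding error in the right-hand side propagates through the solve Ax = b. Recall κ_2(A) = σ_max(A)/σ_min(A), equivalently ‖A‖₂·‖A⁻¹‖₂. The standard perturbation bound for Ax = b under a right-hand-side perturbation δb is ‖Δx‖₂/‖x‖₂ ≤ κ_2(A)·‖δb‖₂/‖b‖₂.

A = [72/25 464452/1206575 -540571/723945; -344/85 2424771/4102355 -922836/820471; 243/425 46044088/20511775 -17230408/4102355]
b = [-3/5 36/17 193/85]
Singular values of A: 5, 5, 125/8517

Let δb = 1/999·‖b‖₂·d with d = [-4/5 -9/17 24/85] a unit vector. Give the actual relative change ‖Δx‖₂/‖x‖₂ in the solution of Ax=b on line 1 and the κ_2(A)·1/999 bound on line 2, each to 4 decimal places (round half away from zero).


largest singular value 5, smallest 125/8517
condition number: 5 ÷ (125/8517) = 340.6800
bound on ‖Δx‖/‖x‖: κ·ε = 340.6800·1/999 = 0.3410
solve Ax = b  →  x = [-0.3600 0.2447 -0.4588]
2-norm of b is 3.1623; of x, 0.6325
re-solving with b+δb shifts x by Δx of norm 0.2157
dividing the unrounded norms, ‖Δx‖/‖x‖ = 0.3410
so the bound is sharp here: realised error equals the bound

0.3410
0.3410


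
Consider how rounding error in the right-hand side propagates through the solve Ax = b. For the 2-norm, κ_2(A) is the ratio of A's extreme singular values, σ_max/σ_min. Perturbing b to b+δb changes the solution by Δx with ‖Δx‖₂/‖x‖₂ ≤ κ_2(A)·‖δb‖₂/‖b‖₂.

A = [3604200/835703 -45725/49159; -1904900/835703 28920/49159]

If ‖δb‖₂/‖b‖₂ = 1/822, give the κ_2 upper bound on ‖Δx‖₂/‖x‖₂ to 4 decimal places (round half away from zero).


AᵀA = [57504850000/2416607281 -12934809000/2416607281; -12934809000/2416607281 2927142025/2416607281]; tr = 35950025/1437601, det = 250000/1437601
eigenvalues of AᵀA: λ = (tr ± √(tr²−4·det))/2 = 25, 10000/1437601
so κ_2 = √(25 / (10000/1437601)) = 59.9500
bound on ‖Δx‖/‖x‖: κ·ε = 59.9500·1/822 = 0.0729

0.0729
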